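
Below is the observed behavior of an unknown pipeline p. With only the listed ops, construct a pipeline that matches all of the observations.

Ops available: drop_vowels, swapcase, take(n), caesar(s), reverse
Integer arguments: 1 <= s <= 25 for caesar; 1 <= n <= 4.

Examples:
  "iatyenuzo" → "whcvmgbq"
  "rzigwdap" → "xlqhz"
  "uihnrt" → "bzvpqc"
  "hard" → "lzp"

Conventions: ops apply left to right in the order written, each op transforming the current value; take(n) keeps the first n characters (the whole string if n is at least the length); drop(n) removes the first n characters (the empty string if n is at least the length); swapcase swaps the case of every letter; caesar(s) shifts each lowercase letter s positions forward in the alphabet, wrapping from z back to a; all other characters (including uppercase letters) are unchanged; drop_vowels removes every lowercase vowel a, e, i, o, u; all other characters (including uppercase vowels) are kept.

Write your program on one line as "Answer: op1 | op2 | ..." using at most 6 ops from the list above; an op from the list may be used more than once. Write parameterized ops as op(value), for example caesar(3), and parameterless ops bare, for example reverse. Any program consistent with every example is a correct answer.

caesar(1) | caesar(23) | caesar(10) | reverse | drop_vowels

Check, running the answer program on each example:
  "iatyenuzo" -> "jbuzfovap" -> "gyrwclsxm" -> "qibgmvchw" -> "whcvmgbiq" -> "whcvmgbq"
  "rzigwdap" -> "sajhxebq" -> "pxgeubyn" -> "zhqoelix" -> "xileoqhz" -> "xlqhz"
  "uihnrt" -> "vjiosu" -> "sgflpr" -> "cqpvzb" -> "bzvpqc" -> "bzvpqc"
  "hard" -> "ibse" -> "fypb" -> "pizl" -> "lzip" -> "lzp"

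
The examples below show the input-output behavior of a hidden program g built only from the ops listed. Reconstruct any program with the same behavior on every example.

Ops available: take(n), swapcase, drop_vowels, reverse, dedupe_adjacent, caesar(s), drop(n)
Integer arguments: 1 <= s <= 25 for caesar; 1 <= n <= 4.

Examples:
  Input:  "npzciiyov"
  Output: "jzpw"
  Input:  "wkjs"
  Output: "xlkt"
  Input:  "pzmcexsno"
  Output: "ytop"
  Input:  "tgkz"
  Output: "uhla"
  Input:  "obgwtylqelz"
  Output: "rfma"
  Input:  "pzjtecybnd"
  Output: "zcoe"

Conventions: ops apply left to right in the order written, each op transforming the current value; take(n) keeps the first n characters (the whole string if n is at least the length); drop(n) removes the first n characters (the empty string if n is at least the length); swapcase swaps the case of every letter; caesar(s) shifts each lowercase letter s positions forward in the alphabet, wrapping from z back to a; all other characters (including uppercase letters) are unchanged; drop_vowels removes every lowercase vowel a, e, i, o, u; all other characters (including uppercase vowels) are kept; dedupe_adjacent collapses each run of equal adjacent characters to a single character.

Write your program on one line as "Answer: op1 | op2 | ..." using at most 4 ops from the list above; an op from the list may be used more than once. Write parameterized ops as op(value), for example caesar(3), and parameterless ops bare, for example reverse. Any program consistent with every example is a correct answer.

caesar(1) | reverse | take(4) | reverse

Check, running the answer program on each example:
  "npzciiyov" -> "oqadjjzpw" -> "wpzjjdaqo" -> "wpzj" -> "jzpw"
  "wkjs" -> "xlkt" -> "tklx" -> "tklx" -> "xlkt"
  "pzmcexsno" -> "qandfytop" -> "potyfdnaq" -> "poty" -> "ytop"
  "tgkz" -> "uhla" -> "alhu" -> "alhu" -> "uhla"
  "obgwtylqelz" -> "pchxuzmrfma" -> "amfrmzuxhcp" -> "amfr" -> "rfma"
  "pzjtecybnd" -> "qakufdzcoe" -> "eoczdfukaq" -> "eocz" -> "zcoe"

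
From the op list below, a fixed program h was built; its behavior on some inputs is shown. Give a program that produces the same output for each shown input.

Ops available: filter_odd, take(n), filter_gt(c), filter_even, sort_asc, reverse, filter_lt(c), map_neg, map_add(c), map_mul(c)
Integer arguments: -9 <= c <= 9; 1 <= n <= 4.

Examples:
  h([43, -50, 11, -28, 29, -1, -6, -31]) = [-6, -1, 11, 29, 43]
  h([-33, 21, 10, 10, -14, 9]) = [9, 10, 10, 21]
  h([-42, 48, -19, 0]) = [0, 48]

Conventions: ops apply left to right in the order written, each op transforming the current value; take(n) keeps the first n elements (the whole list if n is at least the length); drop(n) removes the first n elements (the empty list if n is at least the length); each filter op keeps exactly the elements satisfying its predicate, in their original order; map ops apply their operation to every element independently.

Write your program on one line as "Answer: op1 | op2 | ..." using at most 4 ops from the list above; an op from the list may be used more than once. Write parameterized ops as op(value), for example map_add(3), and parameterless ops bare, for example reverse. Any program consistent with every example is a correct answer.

sort_asc | map_neg | filter_lt(9) | map_neg

Check, running the answer program on each example:
  [43, -50, 11, -28, 29, -1, -6, -31] -> [-50, -31, -28, -6, -1, 11, 29, 43] -> [50, 31, 28, 6, 1, -11, -29, -43] -> [6, 1, -11, -29, -43] -> [-6, -1, 11, 29, 43]
  [-33, 21, 10, 10, -14, 9] -> [-33, -14, 9, 10, 10, 21] -> [33, 14, -9, -10, -10, -21] -> [-9, -10, -10, -21] -> [9, 10, 10, 21]
  [-42, 48, -19, 0] -> [-42, -19, 0, 48] -> [42, 19, 0, -48] -> [0, -48] -> [0, 48]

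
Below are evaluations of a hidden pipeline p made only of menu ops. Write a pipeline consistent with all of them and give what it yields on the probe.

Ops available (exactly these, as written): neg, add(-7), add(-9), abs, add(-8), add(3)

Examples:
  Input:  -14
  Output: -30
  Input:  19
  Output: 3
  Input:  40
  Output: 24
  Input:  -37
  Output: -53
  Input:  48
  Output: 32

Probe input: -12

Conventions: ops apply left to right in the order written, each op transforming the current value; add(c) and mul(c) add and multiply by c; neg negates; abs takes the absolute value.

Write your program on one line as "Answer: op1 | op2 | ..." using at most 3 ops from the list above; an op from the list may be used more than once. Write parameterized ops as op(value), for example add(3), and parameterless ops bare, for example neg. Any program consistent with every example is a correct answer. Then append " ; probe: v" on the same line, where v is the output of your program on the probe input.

add(-9) | add(-7) ; probe: -28

Check, running the answer program on each example:
  -14 -> -23 -> -30
  19 -> 10 -> 3
  40 -> 31 -> 24
  -37 -> -46 -> -53
  48 -> 39 -> 32
  probe: -12 -> -21 -> -28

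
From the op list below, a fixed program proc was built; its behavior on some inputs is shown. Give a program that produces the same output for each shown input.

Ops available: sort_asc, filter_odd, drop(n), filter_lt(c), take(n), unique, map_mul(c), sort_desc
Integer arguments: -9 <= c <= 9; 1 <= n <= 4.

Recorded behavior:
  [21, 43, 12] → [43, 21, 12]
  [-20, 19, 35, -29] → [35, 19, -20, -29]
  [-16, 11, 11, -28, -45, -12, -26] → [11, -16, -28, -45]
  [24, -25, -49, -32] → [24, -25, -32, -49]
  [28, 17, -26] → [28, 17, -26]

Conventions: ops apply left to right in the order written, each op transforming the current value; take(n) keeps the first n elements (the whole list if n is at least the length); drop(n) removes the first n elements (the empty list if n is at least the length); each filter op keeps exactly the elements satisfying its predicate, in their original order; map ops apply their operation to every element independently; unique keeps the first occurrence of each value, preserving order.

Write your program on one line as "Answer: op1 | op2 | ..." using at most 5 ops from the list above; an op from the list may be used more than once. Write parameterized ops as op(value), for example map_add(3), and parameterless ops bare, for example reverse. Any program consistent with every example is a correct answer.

unique | take(4) | sort_asc | sort_desc

Check, running the answer program on each example:
  [21, 43, 12] -> [21, 43, 12] -> [21, 43, 12] -> [12, 21, 43] -> [43, 21, 12]
  [-20, 19, 35, -29] -> [-20, 19, 35, -29] -> [-20, 19, 35, -29] -> [-29, -20, 19, 35] -> [35, 19, -20, -29]
  [-16, 11, 11, -28, -45, -12, -26] -> [-16, 11, -28, -45, -12, -26] -> [-16, 11, -28, -45] -> [-45, -28, -16, 11] -> [11, -16, -28, -45]
  [24, -25, -49, -32] -> [24, -25, -49, -32] -> [24, -25, -49, -32] -> [-49, -32, -25, 24] -> [24, -25, -32, -49]
  [28, 17, -26] -> [28, 17, -26] -> [28, 17, -26] -> [-26, 17, 28] -> [28, 17, -26]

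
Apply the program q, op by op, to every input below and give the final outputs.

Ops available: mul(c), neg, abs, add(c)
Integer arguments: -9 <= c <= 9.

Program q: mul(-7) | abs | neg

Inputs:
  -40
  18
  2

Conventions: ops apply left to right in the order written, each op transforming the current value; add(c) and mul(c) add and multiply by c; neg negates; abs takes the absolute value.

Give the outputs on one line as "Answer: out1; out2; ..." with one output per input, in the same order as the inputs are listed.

-280; -126; -14

Execution, op by op:
  -40 -> 280 -> 280 -> -280
  18 -> -126 -> 126 -> -126
  2 -> -14 -> 14 -> -14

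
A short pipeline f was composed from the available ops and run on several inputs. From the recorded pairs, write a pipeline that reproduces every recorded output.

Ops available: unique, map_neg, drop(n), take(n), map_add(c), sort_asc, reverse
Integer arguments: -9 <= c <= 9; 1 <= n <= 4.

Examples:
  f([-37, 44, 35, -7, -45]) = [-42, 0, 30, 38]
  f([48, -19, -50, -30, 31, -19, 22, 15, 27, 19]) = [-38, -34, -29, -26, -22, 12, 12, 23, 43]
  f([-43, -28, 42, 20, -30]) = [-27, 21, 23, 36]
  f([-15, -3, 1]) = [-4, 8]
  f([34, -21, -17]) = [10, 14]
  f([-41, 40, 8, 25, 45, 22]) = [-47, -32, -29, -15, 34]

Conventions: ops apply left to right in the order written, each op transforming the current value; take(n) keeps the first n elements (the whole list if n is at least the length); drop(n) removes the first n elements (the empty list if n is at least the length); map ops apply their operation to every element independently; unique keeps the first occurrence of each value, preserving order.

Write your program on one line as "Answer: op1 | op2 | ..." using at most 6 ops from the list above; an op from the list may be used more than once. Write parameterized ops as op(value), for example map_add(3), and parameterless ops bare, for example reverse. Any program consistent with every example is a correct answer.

sort_asc | reverse | drop(1) | map_neg | map_add(-5) | map_add(-2)

Check, running the answer program on each example:
  [-37, 44, 35, -7, -45] -> [-45, -37, -7, 35, 44] -> [44, 35, -7, -37, -45] -> [35, -7, -37, -45] -> [-35, 7, 37, 45] -> [-40, 2, 32, 40] -> [-42, 0, 30, 38]
  [48, -19, -50, -30, 31, -19, 22, 15, 27, 19] -> [-50, -30, -19, -19, 15, 19, 22, 27, 31, 48] -> [48, 31, 27, 22, 19, 15, -19, -19, -30, -50] -> [31, 27, 22, 19, 15, -19, -19, -30, -50] -> [-31, -27, -22, -19, -15, 19, 19, 30, 50] -> [-36, -32, -27, -24, -20, 14, 14, 25, 45] -> [-38, -34, -29, -26, -22, 12, 12, 23, 43]
  [-43, -28, 42, 20, -30] -> [-43, -30, -28, 20, 42] -> [42, 20, -28, -30, -43] -> [20, -28, -30, -43] -> [-20, 28, 30, 43] -> [-25, 23, 25, 38] -> [-27, 21, 23, 36]
  [-15, -3, 1] -> [-15, -3, 1] -> [1, -3, -15] -> [-3, -15] -> [3, 15] -> [-2, 10] -> [-4, 8]
  [34, -21, -17] -> [-21, -17, 34] -> [34, -17, -21] -> [-17, -21] -> [17, 21] -> [12, 16] -> [10, 14]
  [-41, 40, 8, 25, 45, 22] -> [-41, 8, 22, 25, 40, 45] -> [45, 40, 25, 22, 8, -41] -> [40, 25, 22, 8, -41] -> [-40, -25, -22, -8, 41] -> [-45, -30, -27, -13, 36] -> [-47, -32, -29, -15, 34]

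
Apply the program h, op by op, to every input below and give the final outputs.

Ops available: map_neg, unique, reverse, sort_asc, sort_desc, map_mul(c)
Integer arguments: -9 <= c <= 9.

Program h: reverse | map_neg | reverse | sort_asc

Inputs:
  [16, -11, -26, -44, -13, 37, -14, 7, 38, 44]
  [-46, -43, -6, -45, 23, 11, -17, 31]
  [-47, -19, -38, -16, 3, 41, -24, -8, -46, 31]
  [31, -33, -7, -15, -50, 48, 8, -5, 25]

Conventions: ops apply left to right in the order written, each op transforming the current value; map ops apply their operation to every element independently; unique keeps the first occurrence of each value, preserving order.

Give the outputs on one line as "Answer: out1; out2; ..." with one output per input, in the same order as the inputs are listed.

[-44, -38, -37, -16, -7, 11, 13, 14, 26, 44]; [-31, -23, -11, 6, 17, 43, 45, 46]; [-41, -31, -3, 8, 16, 19, 24, 38, 46, 47]; [-48, -31, -25, -8, 5, 7, 15, 33, 50]

Execution, op by op:
  [16, -11, -26, -44, -13, 37, -14, 7, 38, 44] -> [44, 38, 7, -14, 37, -13, -44, -26, -11, 16] -> [-44, -38, -7, 14, -37, 13, 44, 26, 11, -16] -> [-16, 11, 26, 44, 13, -37, 14, -7, -38, -44] -> [-44, -38, -37, -16, -7, 11, 13, 14, 26, 44]
  [-46, -43, -6, -45, 23, 11, -17, 31] -> [31, -17, 11, 23, -45, -6, -43, -46] -> [-31, 17, -11, -23, 45, 6, 43, 46] -> [46, 43, 6, 45, -23, -11, 17, -31] -> [-31, -23, -11, 6, 17, 43, 45, 46]
  [-47, -19, -38, -16, 3, 41, -24, -8, -46, 31] -> [31, -46, -8, -24, 41, 3, -16, -38, -19, -47] -> [-31, 46, 8, 24, -41, -3, 16, 38, 19, 47] -> [47, 19, 38, 16, -3, -41, 24, 8, 46, -31] -> [-41, -31, -3, 8, 16, 19, 24, 38, 46, 47]
  [31, -33, -7, -15, -50, 48, 8, -5, 25] -> [25, -5, 8, 48, -50, -15, -7, -33, 31] -> [-25, 5, -8, -48, 50, 15, 7, 33, -31] -> [-31, 33, 7, 15, 50, -48, -8, 5, -25] -> [-48, -31, -25, -8, 5, 7, 15, 33, 50]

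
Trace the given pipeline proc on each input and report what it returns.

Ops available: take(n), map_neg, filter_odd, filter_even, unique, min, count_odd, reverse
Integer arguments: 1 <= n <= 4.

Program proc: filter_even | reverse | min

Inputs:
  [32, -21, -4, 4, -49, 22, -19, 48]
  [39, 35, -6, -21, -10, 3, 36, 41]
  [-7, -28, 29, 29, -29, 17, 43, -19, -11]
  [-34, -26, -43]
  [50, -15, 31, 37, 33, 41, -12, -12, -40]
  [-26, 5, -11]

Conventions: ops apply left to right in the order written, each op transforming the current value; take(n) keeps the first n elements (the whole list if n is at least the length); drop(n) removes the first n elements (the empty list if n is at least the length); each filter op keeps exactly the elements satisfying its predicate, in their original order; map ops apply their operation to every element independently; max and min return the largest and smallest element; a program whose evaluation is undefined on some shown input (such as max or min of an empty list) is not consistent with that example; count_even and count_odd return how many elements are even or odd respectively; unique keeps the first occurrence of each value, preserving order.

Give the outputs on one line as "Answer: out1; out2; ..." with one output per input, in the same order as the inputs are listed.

Execution, op by op:
  [32, -21, -4, 4, -49, 22, -19, 48] -> [32, -4, 4, 22, 48] -> [48, 22, 4, -4, 32] -> -4
  [39, 35, -6, -21, -10, 3, 36, 41] -> [-6, -10, 36] -> [36, -10, -6] -> -10
  [-7, -28, 29, 29, -29, 17, 43, -19, -11] -> [-28] -> [-28] -> -28
  [-34, -26, -43] -> [-34, -26] -> [-26, -34] -> -34
  [50, -15, 31, 37, 33, 41, -12, -12, -40] -> [50, -12, -12, -40] -> [-40, -12, -12, 50] -> -40
  [-26, 5, -11] -> [-26] -> [-26] -> -26

-4; -10; -28; -34; -40; -26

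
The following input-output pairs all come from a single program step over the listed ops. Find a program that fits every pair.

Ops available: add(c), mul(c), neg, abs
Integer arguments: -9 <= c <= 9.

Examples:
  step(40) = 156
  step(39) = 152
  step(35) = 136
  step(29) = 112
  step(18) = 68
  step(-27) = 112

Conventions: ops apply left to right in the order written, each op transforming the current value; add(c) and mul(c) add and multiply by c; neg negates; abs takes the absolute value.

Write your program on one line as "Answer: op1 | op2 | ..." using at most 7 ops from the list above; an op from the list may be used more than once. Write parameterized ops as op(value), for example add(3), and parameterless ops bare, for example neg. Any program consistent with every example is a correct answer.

add(7) | add(-8) | neg | abs | mul(-4) | neg

Check, running the answer program on each example:
  40 -> 47 -> 39 -> -39 -> 39 -> -156 -> 156
  39 -> 46 -> 38 -> -38 -> 38 -> -152 -> 152
  35 -> 42 -> 34 -> -34 -> 34 -> -136 -> 136
  29 -> 36 -> 28 -> -28 -> 28 -> -112 -> 112
  18 -> 25 -> 17 -> -17 -> 17 -> -68 -> 68
  -27 -> -20 -> -28 -> 28 -> 28 -> -112 -> 112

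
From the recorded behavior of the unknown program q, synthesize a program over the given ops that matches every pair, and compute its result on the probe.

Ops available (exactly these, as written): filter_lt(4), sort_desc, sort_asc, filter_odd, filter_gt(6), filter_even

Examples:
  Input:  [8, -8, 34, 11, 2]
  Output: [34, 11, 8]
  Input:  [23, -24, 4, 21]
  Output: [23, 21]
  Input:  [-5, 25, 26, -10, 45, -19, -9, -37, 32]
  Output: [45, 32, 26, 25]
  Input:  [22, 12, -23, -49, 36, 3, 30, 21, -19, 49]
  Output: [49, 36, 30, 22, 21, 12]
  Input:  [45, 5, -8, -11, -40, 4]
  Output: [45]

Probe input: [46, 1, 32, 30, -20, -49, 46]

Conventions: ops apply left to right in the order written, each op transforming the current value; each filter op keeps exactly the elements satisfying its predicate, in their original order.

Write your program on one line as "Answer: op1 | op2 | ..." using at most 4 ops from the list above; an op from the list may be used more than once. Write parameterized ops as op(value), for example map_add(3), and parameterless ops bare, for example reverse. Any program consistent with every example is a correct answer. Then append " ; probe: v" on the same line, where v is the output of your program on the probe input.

sort_asc | sort_desc | filter_gt(6) ; probe: [46, 46, 32, 30]

Check, running the answer program on each example:
  [8, -8, 34, 11, 2] -> [-8, 2, 8, 11, 34] -> [34, 11, 8, 2, -8] -> [34, 11, 8]
  [23, -24, 4, 21] -> [-24, 4, 21, 23] -> [23, 21, 4, -24] -> [23, 21]
  [-5, 25, 26, -10, 45, -19, -9, -37, 32] -> [-37, -19, -10, -9, -5, 25, 26, 32, 45] -> [45, 32, 26, 25, -5, -9, -10, -19, -37] -> [45, 32, 26, 25]
  [22, 12, -23, -49, 36, 3, 30, 21, -19, 49] -> [-49, -23, -19, 3, 12, 21, 22, 30, 36, 49] -> [49, 36, 30, 22, 21, 12, 3, -19, -23, -49] -> [49, 36, 30, 22, 21, 12]
  [45, 5, -8, -11, -40, 4] -> [-40, -11, -8, 4, 5, 45] -> [45, 5, 4, -8, -11, -40] -> [45]
  probe: [46, 1, 32, 30, -20, -49, 46] -> [-49, -20, 1, 30, 32, 46, 46] -> [46, 46, 32, 30, 1, -20, -49] -> [46, 46, 32, 30]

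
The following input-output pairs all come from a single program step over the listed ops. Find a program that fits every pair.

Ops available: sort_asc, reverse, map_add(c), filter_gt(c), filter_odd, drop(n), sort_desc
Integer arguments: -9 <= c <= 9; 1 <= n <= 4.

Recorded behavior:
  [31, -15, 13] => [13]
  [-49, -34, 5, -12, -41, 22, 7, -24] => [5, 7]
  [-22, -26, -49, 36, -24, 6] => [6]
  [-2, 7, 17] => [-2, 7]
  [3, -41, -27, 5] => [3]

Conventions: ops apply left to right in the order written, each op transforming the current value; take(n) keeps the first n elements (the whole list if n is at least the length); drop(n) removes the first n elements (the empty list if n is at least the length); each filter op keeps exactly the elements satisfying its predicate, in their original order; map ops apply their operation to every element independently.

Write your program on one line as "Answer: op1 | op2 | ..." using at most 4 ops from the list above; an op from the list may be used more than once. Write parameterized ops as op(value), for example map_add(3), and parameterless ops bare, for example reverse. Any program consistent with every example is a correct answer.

filter_gt(-8) | sort_desc | drop(1) | reverse

Check, running the answer program on each example:
  [31, -15, 13] -> [31, 13] -> [31, 13] -> [13] -> [13]
  [-49, -34, 5, -12, -41, 22, 7, -24] -> [5, 22, 7] -> [22, 7, 5] -> [7, 5] -> [5, 7]
  [-22, -26, -49, 36, -24, 6] -> [36, 6] -> [36, 6] -> [6] -> [6]
  [-2, 7, 17] -> [-2, 7, 17] -> [17, 7, -2] -> [7, -2] -> [-2, 7]
  [3, -41, -27, 5] -> [3, 5] -> [5, 3] -> [3] -> [3]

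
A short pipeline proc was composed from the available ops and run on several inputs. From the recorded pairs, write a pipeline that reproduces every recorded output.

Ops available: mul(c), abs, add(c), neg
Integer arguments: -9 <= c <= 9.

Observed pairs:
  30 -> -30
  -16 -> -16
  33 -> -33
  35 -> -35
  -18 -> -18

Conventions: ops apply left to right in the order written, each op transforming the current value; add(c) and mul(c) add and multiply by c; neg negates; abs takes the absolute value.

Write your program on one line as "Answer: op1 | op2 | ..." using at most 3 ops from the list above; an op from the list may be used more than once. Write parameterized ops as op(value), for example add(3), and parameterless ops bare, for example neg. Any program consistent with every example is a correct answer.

abs | neg

Check, running the answer program on each example:
  30 -> 30 -> -30
  -16 -> 16 -> -16
  33 -> 33 -> -33
  35 -> 35 -> -35
  -18 -> 18 -> -18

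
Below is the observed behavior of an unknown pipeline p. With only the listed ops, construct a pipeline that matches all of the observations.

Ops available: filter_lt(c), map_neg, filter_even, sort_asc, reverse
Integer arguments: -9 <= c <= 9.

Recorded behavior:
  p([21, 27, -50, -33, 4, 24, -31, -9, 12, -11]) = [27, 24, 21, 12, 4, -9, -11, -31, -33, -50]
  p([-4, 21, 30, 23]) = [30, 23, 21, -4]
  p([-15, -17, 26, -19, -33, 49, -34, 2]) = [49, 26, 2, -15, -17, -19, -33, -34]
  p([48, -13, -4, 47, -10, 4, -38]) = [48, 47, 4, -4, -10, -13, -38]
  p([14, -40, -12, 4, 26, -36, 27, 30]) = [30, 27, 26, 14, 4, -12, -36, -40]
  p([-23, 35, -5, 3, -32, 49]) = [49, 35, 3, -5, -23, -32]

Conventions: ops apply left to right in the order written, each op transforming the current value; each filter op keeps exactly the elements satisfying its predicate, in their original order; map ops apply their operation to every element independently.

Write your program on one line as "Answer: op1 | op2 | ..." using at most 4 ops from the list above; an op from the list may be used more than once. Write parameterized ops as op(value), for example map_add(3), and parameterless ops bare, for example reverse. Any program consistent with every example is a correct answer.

reverse | sort_asc | reverse

Check, running the answer program on each example:
  [21, 27, -50, -33, 4, 24, -31, -9, 12, -11] -> [-11, 12, -9, -31, 24, 4, -33, -50, 27, 21] -> [-50, -33, -31, -11, -9, 4, 12, 21, 24, 27] -> [27, 24, 21, 12, 4, -9, -11, -31, -33, -50]
  [-4, 21, 30, 23] -> [23, 30, 21, -4] -> [-4, 21, 23, 30] -> [30, 23, 21, -4]
  [-15, -17, 26, -19, -33, 49, -34, 2] -> [2, -34, 49, -33, -19, 26, -17, -15] -> [-34, -33, -19, -17, -15, 2, 26, 49] -> [49, 26, 2, -15, -17, -19, -33, -34]
  [48, -13, -4, 47, -10, 4, -38] -> [-38, 4, -10, 47, -4, -13, 48] -> [-38, -13, -10, -4, 4, 47, 48] -> [48, 47, 4, -4, -10, -13, -38]
  [14, -40, -12, 4, 26, -36, 27, 30] -> [30, 27, -36, 26, 4, -12, -40, 14] -> [-40, -36, -12, 4, 14, 26, 27, 30] -> [30, 27, 26, 14, 4, -12, -36, -40]
  [-23, 35, -5, 3, -32, 49] -> [49, -32, 3, -5, 35, -23] -> [-32, -23, -5, 3, 35, 49] -> [49, 35, 3, -5, -23, -32]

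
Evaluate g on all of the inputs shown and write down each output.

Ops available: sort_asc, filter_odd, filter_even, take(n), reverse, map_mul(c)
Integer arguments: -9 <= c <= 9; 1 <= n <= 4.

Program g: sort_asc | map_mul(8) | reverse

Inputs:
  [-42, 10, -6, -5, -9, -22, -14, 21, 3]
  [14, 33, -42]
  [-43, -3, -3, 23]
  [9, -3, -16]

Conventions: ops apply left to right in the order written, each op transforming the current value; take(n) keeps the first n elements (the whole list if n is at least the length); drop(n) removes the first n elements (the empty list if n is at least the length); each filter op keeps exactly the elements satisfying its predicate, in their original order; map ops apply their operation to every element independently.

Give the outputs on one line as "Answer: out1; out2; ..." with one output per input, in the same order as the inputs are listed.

Execution, op by op:
  [-42, 10, -6, -5, -9, -22, -14, 21, 3] -> [-42, -22, -14, -9, -6, -5, 3, 10, 21] -> [-336, -176, -112, -72, -48, -40, 24, 80, 168] -> [168, 80, 24, -40, -48, -72, -112, -176, -336]
  [14, 33, -42] -> [-42, 14, 33] -> [-336, 112, 264] -> [264, 112, -336]
  [-43, -3, -3, 23] -> [-43, -3, -3, 23] -> [-344, -24, -24, 184] -> [184, -24, -24, -344]
  [9, -3, -16] -> [-16, -3, 9] -> [-128, -24, 72] -> [72, -24, -128]

[168, 80, 24, -40, -48, -72, -112, -176, -336]; [264, 112, -336]; [184, -24, -24, -344]; [72, -24, -128]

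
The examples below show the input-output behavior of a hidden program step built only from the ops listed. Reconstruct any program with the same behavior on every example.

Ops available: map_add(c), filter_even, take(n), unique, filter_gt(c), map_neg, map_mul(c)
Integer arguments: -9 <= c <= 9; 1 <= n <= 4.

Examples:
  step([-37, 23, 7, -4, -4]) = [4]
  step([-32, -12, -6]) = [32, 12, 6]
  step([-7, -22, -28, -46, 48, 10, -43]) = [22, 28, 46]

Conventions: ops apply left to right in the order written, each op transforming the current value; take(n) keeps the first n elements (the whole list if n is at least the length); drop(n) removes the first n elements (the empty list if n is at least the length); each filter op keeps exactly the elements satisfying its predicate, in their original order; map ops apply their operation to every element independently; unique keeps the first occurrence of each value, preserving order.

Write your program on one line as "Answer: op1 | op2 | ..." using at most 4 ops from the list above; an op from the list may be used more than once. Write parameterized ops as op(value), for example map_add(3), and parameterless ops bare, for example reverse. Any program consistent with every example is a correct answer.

filter_even | map_neg | unique | filter_gt(-1)

Check, running the answer program on each example:
  [-37, 23, 7, -4, -4] -> [-4, -4] -> [4, 4] -> [4] -> [4]
  [-32, -12, -6] -> [-32, -12, -6] -> [32, 12, 6] -> [32, 12, 6] -> [32, 12, 6]
  [-7, -22, -28, -46, 48, 10, -43] -> [-22, -28, -46, 48, 10] -> [22, 28, 46, -48, -10] -> [22, 28, 46, -48, -10] -> [22, 28, 46]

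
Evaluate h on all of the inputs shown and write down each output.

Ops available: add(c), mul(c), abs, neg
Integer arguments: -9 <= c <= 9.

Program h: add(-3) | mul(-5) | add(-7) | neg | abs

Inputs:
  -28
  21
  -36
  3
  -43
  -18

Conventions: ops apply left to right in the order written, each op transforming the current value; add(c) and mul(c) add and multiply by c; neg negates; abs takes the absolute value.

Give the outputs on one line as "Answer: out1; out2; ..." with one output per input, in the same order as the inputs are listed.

148; 97; 188; 7; 223; 98

Execution, op by op:
  -28 -> -31 -> 155 -> 148 -> -148 -> 148
  21 -> 18 -> -90 -> -97 -> 97 -> 97
  -36 -> -39 -> 195 -> 188 -> -188 -> 188
  3 -> 0 -> 0 -> -7 -> 7 -> 7
  -43 -> -46 -> 230 -> 223 -> -223 -> 223
  -18 -> -21 -> 105 -> 98 -> -98 -> 98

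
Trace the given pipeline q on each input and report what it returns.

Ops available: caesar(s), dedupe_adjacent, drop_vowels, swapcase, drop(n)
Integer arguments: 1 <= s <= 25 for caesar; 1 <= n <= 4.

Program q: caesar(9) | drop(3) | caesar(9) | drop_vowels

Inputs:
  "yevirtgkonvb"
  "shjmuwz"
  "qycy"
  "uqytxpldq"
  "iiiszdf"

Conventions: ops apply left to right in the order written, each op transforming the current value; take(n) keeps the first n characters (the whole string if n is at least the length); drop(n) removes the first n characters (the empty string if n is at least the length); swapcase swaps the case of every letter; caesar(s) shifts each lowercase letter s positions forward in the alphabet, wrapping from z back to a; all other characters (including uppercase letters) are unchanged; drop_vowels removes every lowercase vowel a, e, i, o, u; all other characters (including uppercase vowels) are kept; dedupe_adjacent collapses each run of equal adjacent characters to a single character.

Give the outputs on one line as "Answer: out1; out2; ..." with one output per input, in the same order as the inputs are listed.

"jlycgfnt"; "mr"; "q"; "lphdv"; "krvx"

Execution, op by op:
  "yevirtgkonvb" -> "hneracptxwek" -> "racptxwek" -> "ajlycgfnt" -> "jlycgfnt"
  "shjmuwz" -> "bqsvdfi" -> "vdfi" -> "emor" -> "mr"
  "qycy" -> "zhlh" -> "h" -> "q" -> "q"
  "uqytxpldq" -> "dzhcgyumz" -> "cgyumz" -> "lphdvi" -> "lphdv"
  "iiiszdf" -> "rrrbimo" -> "bimo" -> "krvx" -> "krvx"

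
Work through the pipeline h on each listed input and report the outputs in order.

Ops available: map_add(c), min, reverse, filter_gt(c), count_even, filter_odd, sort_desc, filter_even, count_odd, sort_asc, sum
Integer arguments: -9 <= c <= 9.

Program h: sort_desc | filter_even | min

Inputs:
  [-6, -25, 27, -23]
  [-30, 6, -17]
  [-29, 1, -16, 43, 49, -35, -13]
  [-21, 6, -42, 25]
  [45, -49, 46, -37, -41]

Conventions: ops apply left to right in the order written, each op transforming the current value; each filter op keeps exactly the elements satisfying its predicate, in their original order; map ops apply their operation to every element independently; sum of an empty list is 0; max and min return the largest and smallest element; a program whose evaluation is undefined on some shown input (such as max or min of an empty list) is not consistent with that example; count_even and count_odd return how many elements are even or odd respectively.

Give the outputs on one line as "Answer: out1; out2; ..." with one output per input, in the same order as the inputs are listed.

Execution, op by op:
  [-6, -25, 27, -23] -> [27, -6, -23, -25] -> [-6] -> -6
  [-30, 6, -17] -> [6, -17, -30] -> [6, -30] -> -30
  [-29, 1, -16, 43, 49, -35, -13] -> [49, 43, 1, -13, -16, -29, -35] -> [-16] -> -16
  [-21, 6, -42, 25] -> [25, 6, -21, -42] -> [6, -42] -> -42
  [45, -49, 46, -37, -41] -> [46, 45, -37, -41, -49] -> [46] -> 46

-6; -30; -16; -42; 46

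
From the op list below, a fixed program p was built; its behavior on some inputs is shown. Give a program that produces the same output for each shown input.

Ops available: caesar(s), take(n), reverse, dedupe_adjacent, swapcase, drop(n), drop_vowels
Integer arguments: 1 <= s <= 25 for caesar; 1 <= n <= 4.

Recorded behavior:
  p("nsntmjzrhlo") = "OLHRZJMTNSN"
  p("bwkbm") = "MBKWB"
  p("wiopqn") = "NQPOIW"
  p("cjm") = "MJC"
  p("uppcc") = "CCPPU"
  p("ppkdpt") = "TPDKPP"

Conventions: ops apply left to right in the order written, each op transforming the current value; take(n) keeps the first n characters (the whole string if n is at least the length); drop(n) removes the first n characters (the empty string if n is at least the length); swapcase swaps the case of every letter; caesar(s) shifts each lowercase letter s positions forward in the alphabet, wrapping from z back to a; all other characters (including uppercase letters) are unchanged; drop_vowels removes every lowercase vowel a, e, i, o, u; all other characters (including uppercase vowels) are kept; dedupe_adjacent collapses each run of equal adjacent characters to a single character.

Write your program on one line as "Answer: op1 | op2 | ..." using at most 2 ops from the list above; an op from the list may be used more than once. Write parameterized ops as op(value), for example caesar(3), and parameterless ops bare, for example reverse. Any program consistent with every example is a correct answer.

swapcase | reverse

Check, running the answer program on each example:
  "nsntmjzrhlo" -> "NSNTMJZRHLO" -> "OLHRZJMTNSN"
  "bwkbm" -> "BWKBM" -> "MBKWB"
  "wiopqn" -> "WIOPQN" -> "NQPOIW"
  "cjm" -> "CJM" -> "MJC"
  "uppcc" -> "UPPCC" -> "CCPPU"
  "ppkdpt" -> "PPKDPT" -> "TPDKPP"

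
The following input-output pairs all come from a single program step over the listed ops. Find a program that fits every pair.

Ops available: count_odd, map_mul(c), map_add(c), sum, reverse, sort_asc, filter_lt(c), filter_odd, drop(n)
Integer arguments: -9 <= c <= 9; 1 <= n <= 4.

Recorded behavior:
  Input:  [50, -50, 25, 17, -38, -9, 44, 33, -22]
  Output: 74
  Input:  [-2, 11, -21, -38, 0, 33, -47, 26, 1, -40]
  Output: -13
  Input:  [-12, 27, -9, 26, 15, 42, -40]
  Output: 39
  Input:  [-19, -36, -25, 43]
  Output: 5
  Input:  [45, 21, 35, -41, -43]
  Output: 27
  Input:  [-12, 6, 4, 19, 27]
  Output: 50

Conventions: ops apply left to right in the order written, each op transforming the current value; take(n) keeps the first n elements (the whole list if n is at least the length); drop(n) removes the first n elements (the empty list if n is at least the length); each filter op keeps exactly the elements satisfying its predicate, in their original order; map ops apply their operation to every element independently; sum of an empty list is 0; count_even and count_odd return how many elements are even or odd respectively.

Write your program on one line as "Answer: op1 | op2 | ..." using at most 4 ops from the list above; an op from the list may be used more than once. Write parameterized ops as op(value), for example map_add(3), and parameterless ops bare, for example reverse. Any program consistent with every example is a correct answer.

filter_odd | map_add(2) | sum

Check, running the answer program on each example:
  [50, -50, 25, 17, -38, -9, 44, 33, -22] -> [25, 17, -9, 33] -> [27, 19, -7, 35] -> 74
  [-2, 11, -21, -38, 0, 33, -47, 26, 1, -40] -> [11, -21, 33, -47, 1] -> [13, -19, 35, -45, 3] -> -13
  [-12, 27, -9, 26, 15, 42, -40] -> [27, -9, 15] -> [29, -7, 17] -> 39
  [-19, -36, -25, 43] -> [-19, -25, 43] -> [-17, -23, 45] -> 5
  [45, 21, 35, -41, -43] -> [45, 21, 35, -41, -43] -> [47, 23, 37, -39, -41] -> 27
  [-12, 6, 4, 19, 27] -> [19, 27] -> [21, 29] -> 50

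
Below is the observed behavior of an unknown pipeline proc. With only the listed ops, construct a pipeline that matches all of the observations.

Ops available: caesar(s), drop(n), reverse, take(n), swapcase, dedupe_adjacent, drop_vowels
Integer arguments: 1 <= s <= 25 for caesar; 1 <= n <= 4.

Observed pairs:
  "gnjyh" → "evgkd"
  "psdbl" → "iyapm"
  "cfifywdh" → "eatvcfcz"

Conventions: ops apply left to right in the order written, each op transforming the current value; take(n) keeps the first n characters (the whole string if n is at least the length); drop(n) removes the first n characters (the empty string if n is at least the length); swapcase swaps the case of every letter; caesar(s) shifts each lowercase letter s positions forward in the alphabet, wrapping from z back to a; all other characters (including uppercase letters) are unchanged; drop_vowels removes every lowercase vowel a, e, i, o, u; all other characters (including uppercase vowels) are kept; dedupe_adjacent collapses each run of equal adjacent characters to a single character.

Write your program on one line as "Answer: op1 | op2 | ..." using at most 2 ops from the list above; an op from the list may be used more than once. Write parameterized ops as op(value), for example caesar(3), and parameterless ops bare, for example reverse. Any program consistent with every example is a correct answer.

reverse | caesar(23)

Check, running the answer program on each example:
  "gnjyh" -> "hyjng" -> "evgkd"
  "psdbl" -> "lbdsp" -> "iyapm"
  "cfifywdh" -> "hdwyfifc" -> "eatvcfcz"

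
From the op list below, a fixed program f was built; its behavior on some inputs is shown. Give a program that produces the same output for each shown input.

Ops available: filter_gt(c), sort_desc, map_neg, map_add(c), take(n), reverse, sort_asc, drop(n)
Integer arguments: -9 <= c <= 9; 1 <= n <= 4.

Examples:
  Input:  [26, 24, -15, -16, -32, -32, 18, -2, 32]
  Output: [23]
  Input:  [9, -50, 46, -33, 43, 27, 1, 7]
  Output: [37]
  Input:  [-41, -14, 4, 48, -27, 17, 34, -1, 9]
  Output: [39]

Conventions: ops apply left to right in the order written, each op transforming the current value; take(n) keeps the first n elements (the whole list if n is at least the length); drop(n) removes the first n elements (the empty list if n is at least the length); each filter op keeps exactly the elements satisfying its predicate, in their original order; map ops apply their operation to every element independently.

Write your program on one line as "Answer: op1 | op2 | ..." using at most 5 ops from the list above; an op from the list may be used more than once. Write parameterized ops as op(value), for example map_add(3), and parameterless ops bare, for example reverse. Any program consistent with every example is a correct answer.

sort_desc | map_add(-5) | take(1) | map_add(-4)

Check, running the answer program on each example:
  [26, 24, -15, -16, -32, -32, 18, -2, 32] -> [32, 26, 24, 18, -2, -15, -16, -32, -32] -> [27, 21, 19, 13, -7, -20, -21, -37, -37] -> [27] -> [23]
  [9, -50, 46, -33, 43, 27, 1, 7] -> [46, 43, 27, 9, 7, 1, -33, -50] -> [41, 38, 22, 4, 2, -4, -38, -55] -> [41] -> [37]
  [-41, -14, 4, 48, -27, 17, 34, -1, 9] -> [48, 34, 17, 9, 4, -1, -14, -27, -41] -> [43, 29, 12, 4, -1, -6, -19, -32, -46] -> [43] -> [39]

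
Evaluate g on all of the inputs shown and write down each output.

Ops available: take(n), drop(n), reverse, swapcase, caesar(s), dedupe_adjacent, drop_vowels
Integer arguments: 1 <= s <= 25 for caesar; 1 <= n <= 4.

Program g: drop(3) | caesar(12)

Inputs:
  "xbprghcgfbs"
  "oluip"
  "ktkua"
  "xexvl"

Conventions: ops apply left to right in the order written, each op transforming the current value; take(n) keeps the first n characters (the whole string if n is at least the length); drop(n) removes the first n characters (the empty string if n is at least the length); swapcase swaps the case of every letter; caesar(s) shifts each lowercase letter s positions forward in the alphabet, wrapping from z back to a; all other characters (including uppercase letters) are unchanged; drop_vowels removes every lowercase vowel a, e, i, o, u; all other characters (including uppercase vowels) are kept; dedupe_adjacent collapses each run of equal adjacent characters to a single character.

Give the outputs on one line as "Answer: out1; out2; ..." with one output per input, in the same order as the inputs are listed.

"dstosrne"; "ub"; "gm"; "hx"

Execution, op by op:
  "xbprghcgfbs" -> "rghcgfbs" -> "dstosrne"
  "oluip" -> "ip" -> "ub"
  "ktkua" -> "ua" -> "gm"
  "xexvl" -> "vl" -> "hx"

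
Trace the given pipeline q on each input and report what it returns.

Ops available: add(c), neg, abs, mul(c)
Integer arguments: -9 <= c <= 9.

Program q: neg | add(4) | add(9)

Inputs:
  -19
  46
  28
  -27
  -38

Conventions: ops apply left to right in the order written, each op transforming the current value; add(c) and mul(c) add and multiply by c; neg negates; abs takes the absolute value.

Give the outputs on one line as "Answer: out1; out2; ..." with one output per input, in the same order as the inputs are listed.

32; -33; -15; 40; 51

Execution, op by op:
  -19 -> 19 -> 23 -> 32
  46 -> -46 -> -42 -> -33
  28 -> -28 -> -24 -> -15
  -27 -> 27 -> 31 -> 40
  -38 -> 38 -> 42 -> 51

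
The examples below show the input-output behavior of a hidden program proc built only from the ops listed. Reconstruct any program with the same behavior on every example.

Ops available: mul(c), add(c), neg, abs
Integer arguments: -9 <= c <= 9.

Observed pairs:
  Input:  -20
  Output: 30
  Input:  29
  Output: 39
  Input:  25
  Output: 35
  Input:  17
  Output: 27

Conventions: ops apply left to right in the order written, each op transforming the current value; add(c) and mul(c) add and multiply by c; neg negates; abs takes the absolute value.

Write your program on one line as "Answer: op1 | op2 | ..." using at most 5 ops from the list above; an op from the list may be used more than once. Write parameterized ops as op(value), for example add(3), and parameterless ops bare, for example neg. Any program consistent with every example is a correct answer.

abs | add(-3) | add(8) | add(5)

Check, running the answer program on each example:
  -20 -> 20 -> 17 -> 25 -> 30
  29 -> 29 -> 26 -> 34 -> 39
  25 -> 25 -> 22 -> 30 -> 35
  17 -> 17 -> 14 -> 22 -> 27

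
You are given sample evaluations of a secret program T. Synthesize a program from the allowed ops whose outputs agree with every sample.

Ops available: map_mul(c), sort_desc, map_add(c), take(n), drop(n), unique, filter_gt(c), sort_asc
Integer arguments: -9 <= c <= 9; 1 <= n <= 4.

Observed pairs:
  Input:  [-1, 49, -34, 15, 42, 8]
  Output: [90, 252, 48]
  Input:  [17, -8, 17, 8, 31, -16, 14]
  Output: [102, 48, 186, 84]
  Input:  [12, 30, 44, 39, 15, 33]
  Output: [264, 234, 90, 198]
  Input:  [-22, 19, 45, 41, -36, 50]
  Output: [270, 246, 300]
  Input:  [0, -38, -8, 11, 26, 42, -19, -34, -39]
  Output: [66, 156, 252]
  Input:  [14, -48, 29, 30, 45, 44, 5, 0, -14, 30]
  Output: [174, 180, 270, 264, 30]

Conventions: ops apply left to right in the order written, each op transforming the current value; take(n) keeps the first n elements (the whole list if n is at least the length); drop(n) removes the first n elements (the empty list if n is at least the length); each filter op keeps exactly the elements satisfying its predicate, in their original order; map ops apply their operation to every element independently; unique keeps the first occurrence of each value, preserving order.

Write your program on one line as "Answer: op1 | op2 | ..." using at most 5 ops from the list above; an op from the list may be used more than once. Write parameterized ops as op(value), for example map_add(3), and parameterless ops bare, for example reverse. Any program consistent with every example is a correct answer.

map_mul(6) | drop(2) | unique | filter_gt(7)

Check, running the answer program on each example:
  [-1, 49, -34, 15, 42, 8] -> [-6, 294, -204, 90, 252, 48] -> [-204, 90, 252, 48] -> [-204, 90, 252, 48] -> [90, 252, 48]
  [17, -8, 17, 8, 31, -16, 14] -> [102, -48, 102, 48, 186, -96, 84] -> [102, 48, 186, -96, 84] -> [102, 48, 186, -96, 84] -> [102, 48, 186, 84]
  [12, 30, 44, 39, 15, 33] -> [72, 180, 264, 234, 90, 198] -> [264, 234, 90, 198] -> [264, 234, 90, 198] -> [264, 234, 90, 198]
  [-22, 19, 45, 41, -36, 50] -> [-132, 114, 270, 246, -216, 300] -> [270, 246, -216, 300] -> [270, 246, -216, 300] -> [270, 246, 300]
  [0, -38, -8, 11, 26, 42, -19, -34, -39] -> [0, -228, -48, 66, 156, 252, -114, -204, -234] -> [-48, 66, 156, 252, -114, -204, -234] -> [-48, 66, 156, 252, -114, -204, -234] -> [66, 156, 252]
  [14, -48, 29, 30, 45, 44, 5, 0, -14, 30] -> [84, -288, 174, 180, 270, 264, 30, 0, -84, 180] -> [174, 180, 270, 264, 30, 0, -84, 180] -> [174, 180, 270, 264, 30, 0, -84] -> [174, 180, 270, 264, 30]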